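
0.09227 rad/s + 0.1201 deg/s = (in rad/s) 0.09437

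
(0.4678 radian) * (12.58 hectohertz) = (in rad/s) 588.5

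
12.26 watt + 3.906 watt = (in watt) 16.17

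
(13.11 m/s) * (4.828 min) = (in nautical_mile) 2.051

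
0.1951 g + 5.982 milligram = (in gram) 0.2011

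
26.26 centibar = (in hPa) 262.6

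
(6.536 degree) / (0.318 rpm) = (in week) 5.664e-06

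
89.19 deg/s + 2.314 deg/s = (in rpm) 15.25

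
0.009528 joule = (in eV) 5.947e+16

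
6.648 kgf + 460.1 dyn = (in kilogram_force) 6.648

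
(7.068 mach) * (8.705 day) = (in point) 5.131e+12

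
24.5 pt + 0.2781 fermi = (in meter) 0.008643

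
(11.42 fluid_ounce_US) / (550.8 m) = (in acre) 1.515e-10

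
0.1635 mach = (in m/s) 55.67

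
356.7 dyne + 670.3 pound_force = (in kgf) 304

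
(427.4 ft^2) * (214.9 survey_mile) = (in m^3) 1.373e+07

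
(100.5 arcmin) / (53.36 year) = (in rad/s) 1.737e-11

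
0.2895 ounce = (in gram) 8.207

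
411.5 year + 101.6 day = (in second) 1.299e+10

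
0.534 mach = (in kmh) 654.6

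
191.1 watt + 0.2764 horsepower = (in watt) 397.2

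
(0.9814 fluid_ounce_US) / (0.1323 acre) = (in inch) 2.134e-06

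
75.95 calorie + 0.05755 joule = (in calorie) 75.96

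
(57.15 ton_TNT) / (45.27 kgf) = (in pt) 1.527e+12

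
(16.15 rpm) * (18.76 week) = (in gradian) 1.222e+09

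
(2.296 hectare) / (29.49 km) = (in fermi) 7.786e+14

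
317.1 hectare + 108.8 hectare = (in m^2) 4.259e+06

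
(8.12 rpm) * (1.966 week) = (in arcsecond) 2.085e+11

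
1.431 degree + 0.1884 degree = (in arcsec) 5830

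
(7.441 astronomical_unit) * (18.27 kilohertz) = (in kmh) 7.321e+16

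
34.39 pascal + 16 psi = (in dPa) 1.104e+06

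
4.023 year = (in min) 2.114e+06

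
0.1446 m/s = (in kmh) 0.5206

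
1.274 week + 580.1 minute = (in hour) 223.7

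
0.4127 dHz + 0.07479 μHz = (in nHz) 4.127e+07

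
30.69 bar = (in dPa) 3.069e+07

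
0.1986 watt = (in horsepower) 0.0002663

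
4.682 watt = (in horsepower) 0.006279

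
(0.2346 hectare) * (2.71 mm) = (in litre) 6358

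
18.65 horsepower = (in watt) 1.391e+04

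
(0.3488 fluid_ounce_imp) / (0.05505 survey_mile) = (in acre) 2.764e-11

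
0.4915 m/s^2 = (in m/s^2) 0.4915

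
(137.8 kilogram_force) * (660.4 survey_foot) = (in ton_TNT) 6.501e-05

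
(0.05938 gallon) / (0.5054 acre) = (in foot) 3.606e-07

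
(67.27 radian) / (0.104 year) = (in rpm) 0.0001959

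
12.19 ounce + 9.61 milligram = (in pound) 0.7619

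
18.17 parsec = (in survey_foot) 1.839e+18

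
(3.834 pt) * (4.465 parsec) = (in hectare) 1.863e+10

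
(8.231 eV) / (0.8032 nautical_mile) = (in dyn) 8.865e-17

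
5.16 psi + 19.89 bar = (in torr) 1.519e+04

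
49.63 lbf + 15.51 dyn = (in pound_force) 49.63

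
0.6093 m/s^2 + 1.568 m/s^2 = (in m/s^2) 2.177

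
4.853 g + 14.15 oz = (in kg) 0.406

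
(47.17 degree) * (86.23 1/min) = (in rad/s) 1.183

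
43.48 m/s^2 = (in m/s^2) 43.48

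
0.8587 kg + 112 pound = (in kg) 51.66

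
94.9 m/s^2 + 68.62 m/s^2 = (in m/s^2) 163.5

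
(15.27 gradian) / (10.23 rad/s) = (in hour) 6.513e-06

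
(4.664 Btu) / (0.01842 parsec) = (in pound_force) 1.946e-12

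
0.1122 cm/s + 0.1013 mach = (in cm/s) 3449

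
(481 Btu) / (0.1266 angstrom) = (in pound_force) 9.012e+15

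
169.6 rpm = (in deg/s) 1018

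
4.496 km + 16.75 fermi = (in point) 1.274e+07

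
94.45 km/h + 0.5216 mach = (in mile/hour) 456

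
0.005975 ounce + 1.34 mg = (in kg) 0.0001707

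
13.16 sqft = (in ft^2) 13.16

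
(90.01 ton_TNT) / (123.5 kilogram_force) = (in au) 0.002079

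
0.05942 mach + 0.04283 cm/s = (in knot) 39.33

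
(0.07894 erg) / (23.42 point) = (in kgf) 9.743e-08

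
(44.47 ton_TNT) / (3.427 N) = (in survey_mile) 3.374e+07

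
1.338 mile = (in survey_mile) 1.338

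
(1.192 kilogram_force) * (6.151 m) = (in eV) 4.488e+20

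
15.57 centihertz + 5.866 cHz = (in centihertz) 21.44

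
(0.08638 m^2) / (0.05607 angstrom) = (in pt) 4.367e+13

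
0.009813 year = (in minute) 5158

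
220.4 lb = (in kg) 99.97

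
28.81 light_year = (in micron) 2.726e+23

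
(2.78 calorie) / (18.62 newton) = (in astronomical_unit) 4.176e-12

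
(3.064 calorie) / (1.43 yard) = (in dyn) 9.804e+05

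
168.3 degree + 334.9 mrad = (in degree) 187.5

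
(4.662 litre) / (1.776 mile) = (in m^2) 1.631e-06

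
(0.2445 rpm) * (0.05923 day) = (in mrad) 1.31e+05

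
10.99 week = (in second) 6.647e+06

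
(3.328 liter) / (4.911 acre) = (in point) 0.0004747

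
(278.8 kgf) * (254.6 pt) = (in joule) 245.6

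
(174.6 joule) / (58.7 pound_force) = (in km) 0.0006687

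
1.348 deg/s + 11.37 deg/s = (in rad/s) 0.222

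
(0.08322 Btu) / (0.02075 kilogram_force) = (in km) 0.4315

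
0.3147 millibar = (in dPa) 314.7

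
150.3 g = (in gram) 150.3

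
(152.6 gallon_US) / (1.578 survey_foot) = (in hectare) 0.0001201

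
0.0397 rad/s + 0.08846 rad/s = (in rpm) 1.224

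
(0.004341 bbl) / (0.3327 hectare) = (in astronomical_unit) 1.387e-18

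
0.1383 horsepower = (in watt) 103.1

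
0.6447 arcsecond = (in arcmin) 0.01075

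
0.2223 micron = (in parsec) 7.204e-24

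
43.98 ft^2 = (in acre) 0.00101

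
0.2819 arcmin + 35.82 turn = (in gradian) 1.433e+04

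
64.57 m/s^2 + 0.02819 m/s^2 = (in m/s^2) 64.6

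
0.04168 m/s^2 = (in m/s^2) 0.04168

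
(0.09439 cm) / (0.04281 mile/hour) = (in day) 5.708e-07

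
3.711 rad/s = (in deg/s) 212.6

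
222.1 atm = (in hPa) 2.25e+05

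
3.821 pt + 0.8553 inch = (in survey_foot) 0.0757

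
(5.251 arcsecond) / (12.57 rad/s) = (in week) 3.349e-12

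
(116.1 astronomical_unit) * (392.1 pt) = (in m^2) 2.402e+12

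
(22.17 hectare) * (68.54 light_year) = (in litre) 1.438e+26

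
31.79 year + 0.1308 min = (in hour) 2.785e+05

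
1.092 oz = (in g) 30.96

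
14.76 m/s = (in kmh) 53.14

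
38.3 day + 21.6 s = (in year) 0.1049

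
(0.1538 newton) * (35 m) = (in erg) 5.383e+07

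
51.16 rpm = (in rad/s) 5.357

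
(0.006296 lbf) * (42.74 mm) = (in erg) 1.197e+04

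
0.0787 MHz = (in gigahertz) 7.87e-05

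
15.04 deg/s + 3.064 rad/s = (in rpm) 31.77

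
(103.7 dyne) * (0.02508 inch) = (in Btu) 6.261e-10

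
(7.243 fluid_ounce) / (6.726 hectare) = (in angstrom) 31.85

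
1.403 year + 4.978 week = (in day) 546.9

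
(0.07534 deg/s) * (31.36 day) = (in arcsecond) 7.349e+08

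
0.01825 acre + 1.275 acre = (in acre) 1.293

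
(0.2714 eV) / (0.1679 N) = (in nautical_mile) 1.398e-22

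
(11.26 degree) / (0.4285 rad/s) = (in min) 0.007644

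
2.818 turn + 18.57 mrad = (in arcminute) 6.093e+04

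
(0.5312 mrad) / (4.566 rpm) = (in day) 1.286e-08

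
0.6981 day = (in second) 6.032e+04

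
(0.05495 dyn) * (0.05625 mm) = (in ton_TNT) 7.388e-21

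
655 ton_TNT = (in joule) 2.741e+12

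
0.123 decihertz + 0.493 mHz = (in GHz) 1.279e-11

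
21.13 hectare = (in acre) 52.21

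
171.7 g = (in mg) 1.717e+05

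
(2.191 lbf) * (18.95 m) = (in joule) 184.7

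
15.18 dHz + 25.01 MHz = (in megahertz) 25.01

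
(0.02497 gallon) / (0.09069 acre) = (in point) 0.0007301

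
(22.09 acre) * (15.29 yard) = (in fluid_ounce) 4.226e+10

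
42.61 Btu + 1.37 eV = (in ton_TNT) 1.074e-05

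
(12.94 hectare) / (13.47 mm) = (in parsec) 3.113e-10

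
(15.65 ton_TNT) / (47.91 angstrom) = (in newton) 1.367e+19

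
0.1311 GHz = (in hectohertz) 1.311e+06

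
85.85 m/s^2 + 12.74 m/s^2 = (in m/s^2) 98.59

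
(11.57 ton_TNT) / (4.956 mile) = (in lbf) 1.364e+06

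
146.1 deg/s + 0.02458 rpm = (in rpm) 24.37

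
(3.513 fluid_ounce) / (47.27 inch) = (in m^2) 8.653e-05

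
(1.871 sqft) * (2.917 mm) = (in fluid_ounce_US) 17.14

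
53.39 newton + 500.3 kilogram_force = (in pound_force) 1115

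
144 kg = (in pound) 317.5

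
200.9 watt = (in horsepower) 0.2694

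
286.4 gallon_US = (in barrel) 6.819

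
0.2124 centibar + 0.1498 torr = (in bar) 0.002324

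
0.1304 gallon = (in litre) 0.4936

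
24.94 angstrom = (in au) 1.667e-20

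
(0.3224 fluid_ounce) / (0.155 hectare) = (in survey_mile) 3.822e-12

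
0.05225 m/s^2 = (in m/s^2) 0.05225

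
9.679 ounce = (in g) 274.4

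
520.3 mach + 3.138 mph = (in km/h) 6.378e+05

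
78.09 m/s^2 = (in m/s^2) 78.09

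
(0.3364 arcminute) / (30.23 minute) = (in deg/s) 3.091e-06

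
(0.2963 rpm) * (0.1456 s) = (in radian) 0.004518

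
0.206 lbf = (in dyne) 9.163e+04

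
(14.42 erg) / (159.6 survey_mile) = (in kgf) 5.725e-13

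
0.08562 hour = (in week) 0.0005096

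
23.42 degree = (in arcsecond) 8.431e+04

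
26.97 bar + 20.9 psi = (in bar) 28.41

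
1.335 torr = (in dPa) 1780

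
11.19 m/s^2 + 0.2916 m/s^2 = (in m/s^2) 11.48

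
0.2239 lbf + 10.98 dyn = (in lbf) 0.2239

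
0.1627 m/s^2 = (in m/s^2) 0.1627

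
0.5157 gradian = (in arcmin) 27.85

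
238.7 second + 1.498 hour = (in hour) 1.564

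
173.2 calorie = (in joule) 724.7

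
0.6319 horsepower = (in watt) 471.2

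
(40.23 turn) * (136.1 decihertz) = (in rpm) 3.285e+04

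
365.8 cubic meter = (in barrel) 2301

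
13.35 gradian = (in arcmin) 720.9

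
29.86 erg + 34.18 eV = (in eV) 1.864e+13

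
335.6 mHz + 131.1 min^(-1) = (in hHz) 0.02521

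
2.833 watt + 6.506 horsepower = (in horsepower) 6.51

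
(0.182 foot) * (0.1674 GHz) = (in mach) 2.727e+04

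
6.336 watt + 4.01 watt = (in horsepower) 0.01387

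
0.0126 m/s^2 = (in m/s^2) 0.0126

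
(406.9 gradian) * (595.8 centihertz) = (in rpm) 363.6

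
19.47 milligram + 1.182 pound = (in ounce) 18.91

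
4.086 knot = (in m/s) 2.102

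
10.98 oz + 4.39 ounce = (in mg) 4.357e+05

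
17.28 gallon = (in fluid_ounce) 2212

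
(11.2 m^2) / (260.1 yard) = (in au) 3.148e-13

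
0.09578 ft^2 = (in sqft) 0.09578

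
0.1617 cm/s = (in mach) 4.749e-06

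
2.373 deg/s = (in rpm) 0.3955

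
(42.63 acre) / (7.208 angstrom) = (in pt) 6.784e+17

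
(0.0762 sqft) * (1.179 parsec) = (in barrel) 1.62e+15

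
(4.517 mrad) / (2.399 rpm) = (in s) 0.01798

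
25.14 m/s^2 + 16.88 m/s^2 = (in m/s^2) 42.02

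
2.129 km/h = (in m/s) 0.5914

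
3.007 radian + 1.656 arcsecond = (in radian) 3.007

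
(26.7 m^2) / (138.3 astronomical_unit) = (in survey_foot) 4.234e-12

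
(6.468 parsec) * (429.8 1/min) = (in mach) 4.199e+15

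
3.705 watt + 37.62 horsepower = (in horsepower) 37.62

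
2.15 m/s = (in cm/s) 215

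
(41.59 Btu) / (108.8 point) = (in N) 1.143e+06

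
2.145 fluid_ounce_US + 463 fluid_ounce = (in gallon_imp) 3.026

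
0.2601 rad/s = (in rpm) 2.484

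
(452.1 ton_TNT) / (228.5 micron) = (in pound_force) 1.861e+15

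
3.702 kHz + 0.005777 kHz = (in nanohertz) 3.708e+12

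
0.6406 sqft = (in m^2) 0.05951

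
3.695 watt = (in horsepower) 0.004955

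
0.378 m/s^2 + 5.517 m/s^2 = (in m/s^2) 5.895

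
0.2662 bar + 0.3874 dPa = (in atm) 0.2627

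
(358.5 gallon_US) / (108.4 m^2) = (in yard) 0.01369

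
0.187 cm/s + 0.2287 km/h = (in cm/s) 6.54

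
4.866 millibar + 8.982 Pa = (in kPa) 0.4956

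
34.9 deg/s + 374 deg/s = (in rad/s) 7.137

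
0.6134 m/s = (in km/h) 2.208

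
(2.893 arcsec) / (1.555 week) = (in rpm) 1.424e-10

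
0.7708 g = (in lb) 0.001699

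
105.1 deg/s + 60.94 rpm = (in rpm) 78.46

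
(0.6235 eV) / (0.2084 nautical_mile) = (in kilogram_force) 2.639e-23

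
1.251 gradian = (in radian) 0.01965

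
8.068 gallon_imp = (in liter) 36.68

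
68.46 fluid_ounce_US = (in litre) 2.025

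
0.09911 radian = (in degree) 5.679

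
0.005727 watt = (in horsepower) 7.68e-06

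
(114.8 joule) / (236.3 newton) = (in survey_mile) 0.0003019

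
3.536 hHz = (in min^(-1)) 2.122e+04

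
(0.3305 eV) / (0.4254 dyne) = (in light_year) 1.316e-30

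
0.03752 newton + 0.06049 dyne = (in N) 0.03752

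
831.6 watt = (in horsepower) 1.115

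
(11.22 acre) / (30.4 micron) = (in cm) 1.494e+11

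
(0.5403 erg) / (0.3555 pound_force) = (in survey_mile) 2.123e-11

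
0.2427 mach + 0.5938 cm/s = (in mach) 0.2427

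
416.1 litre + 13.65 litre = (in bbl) 2.703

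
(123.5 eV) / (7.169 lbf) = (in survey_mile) 3.856e-22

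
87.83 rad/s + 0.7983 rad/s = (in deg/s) 5078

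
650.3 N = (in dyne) 6.503e+07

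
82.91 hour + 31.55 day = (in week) 5.001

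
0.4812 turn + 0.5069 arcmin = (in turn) 0.4812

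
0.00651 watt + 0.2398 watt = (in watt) 0.2463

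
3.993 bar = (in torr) 2995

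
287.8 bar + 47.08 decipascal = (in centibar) 2.878e+04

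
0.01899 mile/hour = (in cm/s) 0.8489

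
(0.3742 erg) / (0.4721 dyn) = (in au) 5.298e-14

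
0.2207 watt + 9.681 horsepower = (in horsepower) 9.681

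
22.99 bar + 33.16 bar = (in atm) 55.42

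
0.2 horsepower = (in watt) 149.1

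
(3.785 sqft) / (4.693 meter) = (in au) 5.009e-13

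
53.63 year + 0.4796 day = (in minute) 2.819e+07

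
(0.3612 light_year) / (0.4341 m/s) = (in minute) 1.312e+14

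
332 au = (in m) 4.967e+13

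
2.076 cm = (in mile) 1.29e-05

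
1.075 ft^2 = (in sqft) 1.075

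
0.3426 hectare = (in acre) 0.8466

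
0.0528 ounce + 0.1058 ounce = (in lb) 0.009913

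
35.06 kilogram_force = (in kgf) 35.06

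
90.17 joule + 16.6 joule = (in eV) 6.664e+20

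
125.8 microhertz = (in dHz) 0.001258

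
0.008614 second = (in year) 2.731e-10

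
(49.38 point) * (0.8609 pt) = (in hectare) 5.291e-10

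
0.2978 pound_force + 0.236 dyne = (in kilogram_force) 0.1351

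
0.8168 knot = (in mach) 0.001234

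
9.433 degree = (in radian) 0.1646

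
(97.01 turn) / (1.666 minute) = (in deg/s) 349.4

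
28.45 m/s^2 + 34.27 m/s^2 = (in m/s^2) 62.72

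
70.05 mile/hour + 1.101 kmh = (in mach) 0.09287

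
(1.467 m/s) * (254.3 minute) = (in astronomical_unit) 1.496e-07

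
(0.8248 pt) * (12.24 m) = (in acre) 8.801e-07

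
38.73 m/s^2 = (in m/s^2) 38.73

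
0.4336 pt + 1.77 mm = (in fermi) 1.923e+12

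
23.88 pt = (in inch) 0.3317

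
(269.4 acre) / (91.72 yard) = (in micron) 1.3e+10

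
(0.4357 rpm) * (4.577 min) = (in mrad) 1.253e+04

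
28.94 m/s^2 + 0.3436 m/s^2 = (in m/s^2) 29.28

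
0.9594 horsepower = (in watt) 715.4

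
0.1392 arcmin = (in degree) 0.00232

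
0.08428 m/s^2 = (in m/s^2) 0.08428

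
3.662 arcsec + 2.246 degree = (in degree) 2.247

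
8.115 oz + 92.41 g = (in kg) 0.3225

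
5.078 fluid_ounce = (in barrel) 0.0009446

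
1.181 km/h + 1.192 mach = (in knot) 789.6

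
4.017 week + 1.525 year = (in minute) 8.42e+05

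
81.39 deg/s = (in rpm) 13.57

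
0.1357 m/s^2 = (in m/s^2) 0.1357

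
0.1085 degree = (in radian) 0.001894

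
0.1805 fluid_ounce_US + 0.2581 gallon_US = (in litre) 0.9824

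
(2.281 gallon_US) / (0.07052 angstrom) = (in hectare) 1.224e+05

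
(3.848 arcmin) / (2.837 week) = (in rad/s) 6.524e-10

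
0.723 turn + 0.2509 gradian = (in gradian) 289.5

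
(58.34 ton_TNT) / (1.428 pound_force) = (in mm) 3.843e+13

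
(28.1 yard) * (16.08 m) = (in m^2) 413.2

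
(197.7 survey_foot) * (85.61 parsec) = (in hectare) 1.592e+16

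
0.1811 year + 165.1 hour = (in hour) 1752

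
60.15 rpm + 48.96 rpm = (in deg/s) 654.7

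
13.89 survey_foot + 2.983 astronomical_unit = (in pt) 1.265e+15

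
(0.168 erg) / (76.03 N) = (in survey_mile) 1.373e-13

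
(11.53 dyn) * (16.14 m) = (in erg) 1.861e+04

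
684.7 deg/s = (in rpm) 114.1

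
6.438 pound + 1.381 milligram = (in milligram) 2.92e+06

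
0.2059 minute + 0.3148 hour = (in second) 1146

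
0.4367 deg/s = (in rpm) 0.07278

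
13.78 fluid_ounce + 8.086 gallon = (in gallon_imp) 6.823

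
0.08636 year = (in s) 2.723e+06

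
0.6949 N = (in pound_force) 0.1562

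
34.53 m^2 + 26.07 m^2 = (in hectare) 0.00606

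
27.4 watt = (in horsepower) 0.03674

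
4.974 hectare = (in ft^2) 5.354e+05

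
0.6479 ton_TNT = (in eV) 1.692e+28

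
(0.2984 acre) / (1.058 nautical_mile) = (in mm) 616.3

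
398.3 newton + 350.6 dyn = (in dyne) 3.983e+07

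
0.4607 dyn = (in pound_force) 1.036e-06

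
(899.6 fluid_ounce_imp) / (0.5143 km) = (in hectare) 4.97e-09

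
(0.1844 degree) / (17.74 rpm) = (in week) 2.864e-09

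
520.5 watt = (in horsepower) 0.698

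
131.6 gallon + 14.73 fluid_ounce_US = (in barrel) 3.136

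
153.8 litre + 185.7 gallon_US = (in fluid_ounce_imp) 3.015e+04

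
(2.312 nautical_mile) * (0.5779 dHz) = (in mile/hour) 553.5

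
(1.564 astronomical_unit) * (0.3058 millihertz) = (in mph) 1.6e+08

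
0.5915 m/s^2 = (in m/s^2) 0.5915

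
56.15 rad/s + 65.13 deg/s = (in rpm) 547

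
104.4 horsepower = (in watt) 7.785e+04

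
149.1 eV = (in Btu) 2.264e-20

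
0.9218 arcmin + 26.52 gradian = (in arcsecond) 8.598e+04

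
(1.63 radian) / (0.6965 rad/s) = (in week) 3.869e-06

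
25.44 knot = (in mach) 0.03844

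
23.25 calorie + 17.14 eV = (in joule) 97.28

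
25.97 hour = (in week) 0.1546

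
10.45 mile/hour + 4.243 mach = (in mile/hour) 3242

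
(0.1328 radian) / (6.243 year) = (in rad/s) 6.745e-10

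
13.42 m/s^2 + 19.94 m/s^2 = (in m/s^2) 33.36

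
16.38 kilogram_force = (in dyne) 1.606e+07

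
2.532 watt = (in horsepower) 0.003395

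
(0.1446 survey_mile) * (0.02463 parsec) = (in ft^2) 1.904e+18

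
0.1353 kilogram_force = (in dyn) 1.327e+05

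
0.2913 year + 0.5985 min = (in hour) 2552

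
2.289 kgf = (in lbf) 5.046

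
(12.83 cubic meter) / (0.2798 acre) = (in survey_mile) 7.041e-06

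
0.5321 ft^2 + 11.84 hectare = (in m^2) 1.184e+05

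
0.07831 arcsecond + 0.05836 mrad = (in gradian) 0.003739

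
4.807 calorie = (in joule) 20.11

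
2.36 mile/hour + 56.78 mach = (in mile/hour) 4.325e+04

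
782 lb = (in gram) 3.547e+05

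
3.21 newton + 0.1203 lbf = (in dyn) 3.745e+05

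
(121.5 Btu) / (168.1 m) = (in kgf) 77.76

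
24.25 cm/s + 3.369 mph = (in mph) 3.911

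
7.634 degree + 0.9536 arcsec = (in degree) 7.634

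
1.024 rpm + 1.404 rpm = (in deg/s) 14.57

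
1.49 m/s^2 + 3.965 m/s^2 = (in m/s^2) 5.455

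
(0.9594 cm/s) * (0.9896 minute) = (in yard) 0.623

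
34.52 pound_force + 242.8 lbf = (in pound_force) 277.3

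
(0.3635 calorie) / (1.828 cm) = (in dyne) 8.32e+06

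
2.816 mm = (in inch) 0.1109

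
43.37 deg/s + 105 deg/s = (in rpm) 24.73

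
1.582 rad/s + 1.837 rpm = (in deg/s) 101.7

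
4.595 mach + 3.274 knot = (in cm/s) 1.566e+05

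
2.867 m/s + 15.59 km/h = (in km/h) 25.91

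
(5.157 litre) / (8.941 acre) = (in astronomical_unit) 9.527e-19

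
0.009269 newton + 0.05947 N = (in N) 0.06874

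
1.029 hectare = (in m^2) 1.029e+04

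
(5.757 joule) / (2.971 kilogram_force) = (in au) 1.321e-12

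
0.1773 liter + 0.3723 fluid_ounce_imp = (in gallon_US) 0.04963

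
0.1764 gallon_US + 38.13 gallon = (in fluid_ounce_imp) 5103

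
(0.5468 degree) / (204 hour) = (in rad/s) 1.299e-08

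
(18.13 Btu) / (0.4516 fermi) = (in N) 4.236e+19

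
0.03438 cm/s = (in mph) 0.0007691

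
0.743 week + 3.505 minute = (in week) 0.7433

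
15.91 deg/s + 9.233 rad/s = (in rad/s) 9.511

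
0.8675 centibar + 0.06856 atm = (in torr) 58.61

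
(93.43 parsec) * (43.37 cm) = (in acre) 3.09e+14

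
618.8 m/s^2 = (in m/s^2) 618.8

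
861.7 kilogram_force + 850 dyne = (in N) 8450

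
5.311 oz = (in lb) 0.3319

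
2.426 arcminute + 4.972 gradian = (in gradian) 5.017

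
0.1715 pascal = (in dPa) 1.715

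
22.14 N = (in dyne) 2.214e+06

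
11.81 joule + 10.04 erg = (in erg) 1.181e+08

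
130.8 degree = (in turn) 0.3633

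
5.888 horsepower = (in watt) 4391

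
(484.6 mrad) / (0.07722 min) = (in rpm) 0.9988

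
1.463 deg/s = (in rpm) 0.2438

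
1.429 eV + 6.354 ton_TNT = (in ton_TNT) 6.354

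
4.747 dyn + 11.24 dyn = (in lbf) 3.594e-05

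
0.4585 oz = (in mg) 1.3e+04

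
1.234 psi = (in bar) 0.08508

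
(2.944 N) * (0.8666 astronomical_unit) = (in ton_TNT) 91.22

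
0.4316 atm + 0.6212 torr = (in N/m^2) 4.381e+04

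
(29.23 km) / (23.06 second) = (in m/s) 1268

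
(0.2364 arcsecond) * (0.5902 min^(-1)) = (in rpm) 1.077e-07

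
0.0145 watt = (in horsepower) 1.944e-05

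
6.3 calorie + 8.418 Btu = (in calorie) 2129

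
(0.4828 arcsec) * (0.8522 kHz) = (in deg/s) 0.1143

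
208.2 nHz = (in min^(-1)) 1.249e-05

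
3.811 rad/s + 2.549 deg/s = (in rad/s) 3.855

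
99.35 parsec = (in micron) 3.066e+24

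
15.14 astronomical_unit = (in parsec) 7.34e-05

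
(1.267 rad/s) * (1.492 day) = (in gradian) 1.04e+07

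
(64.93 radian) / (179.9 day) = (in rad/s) 4.177e-06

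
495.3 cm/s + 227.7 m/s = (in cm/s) 2.327e+04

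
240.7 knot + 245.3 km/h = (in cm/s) 1.92e+04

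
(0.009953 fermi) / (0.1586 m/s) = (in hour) 1.743e-20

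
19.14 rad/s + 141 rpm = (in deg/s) 1943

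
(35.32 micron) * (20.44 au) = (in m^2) 1.08e+08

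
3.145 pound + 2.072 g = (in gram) 1429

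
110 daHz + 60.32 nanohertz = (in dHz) 1.1e+04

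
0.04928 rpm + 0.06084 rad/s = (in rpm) 0.6303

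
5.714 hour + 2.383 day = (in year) 0.007181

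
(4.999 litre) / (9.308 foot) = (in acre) 4.354e-07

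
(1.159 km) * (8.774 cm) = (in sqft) 1095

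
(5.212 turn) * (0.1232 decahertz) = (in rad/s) 40.35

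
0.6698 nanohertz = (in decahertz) 6.698e-11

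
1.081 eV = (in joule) 1.732e-19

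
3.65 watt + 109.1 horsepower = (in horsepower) 109.1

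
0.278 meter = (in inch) 10.94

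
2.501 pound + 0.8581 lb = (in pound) 3.359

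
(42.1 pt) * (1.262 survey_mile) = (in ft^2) 324.7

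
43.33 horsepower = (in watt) 3.231e+04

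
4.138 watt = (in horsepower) 0.005549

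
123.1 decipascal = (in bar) 0.0001231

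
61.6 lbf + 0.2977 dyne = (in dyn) 2.74e+07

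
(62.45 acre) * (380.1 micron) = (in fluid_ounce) 3.248e+06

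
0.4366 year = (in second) 1.377e+07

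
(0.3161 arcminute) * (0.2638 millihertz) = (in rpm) 2.316e-07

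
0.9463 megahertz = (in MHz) 0.9463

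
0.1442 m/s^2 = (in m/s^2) 0.1442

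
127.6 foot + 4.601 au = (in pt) 1.951e+15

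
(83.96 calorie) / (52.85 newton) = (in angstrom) 6.647e+10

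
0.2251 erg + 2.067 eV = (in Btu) 2.134e-11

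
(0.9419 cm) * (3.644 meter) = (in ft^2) 0.3694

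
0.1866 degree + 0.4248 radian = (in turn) 0.06813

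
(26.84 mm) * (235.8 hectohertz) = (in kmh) 2278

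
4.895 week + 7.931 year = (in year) 8.025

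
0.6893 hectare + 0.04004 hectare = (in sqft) 7.851e+04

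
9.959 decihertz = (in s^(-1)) 0.9959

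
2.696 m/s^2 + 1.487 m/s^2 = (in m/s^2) 4.183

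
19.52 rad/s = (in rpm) 186.4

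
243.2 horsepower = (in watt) 1.814e+05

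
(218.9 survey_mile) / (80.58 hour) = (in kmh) 4.372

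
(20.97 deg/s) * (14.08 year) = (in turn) 2.586e+07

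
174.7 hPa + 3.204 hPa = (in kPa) 17.79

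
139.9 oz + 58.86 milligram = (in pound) 8.744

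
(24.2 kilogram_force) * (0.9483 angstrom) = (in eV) 1.405e+11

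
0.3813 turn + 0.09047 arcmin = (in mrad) 2396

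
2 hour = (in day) 0.08333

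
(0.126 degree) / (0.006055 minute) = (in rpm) 0.0578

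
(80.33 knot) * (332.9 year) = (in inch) 1.708e+13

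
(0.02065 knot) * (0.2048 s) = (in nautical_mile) 1.175e-06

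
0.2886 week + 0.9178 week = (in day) 8.445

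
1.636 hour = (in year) 0.0001868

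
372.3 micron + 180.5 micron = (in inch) 0.02176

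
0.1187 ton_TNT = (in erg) 4.966e+15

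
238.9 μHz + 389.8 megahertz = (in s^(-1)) 3.898e+08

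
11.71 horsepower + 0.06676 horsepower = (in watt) 8782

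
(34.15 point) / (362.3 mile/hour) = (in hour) 2.066e-08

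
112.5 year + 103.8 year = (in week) 1.128e+04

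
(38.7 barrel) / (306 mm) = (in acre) 0.004969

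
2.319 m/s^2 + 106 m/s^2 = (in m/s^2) 108.3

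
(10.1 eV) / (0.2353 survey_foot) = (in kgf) 2.301e-18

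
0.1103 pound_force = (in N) 0.4906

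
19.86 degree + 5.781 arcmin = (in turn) 0.05543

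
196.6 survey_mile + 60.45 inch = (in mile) 196.6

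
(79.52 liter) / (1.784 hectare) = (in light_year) 4.711e-22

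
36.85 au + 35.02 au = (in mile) 6.681e+09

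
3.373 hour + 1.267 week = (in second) 7.784e+05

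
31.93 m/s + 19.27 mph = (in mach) 0.1191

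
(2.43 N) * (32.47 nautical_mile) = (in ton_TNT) 3.493e-05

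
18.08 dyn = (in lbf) 4.065e-05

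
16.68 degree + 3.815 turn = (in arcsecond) 5.004e+06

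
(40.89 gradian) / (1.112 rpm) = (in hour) 0.001532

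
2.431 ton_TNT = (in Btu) 9.641e+06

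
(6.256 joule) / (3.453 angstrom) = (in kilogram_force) 1.847e+09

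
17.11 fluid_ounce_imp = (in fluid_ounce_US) 16.44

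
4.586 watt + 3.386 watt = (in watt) 7.972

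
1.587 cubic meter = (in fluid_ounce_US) 5.366e+04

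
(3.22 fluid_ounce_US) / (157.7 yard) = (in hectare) 6.604e-11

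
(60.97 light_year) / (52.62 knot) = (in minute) 3.551e+14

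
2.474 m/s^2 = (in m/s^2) 2.474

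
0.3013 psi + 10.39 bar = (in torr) 7809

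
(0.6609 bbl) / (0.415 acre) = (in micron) 62.57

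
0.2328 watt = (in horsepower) 0.0003122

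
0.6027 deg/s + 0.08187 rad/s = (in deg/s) 5.294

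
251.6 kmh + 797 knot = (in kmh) 1728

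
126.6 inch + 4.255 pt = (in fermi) 3.217e+15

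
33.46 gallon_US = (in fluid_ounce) 4283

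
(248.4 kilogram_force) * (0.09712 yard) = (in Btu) 0.205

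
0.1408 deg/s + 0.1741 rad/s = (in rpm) 1.686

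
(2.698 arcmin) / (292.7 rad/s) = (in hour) 7.448e-10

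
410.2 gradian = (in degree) 369.2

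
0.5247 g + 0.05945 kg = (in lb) 0.1322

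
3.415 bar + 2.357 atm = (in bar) 5.803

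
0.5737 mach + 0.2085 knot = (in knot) 379.9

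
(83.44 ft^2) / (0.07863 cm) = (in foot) 3.234e+04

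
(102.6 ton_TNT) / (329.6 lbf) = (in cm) 2.928e+10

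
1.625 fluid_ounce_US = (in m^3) 4.806e-05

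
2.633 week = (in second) 1.592e+06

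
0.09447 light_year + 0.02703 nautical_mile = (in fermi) 8.938e+29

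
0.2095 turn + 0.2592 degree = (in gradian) 84.09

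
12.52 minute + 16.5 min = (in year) 5.521e-05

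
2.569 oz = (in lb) 0.1606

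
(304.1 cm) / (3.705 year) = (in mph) 5.822e-08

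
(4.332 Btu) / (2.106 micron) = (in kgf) 2.213e+08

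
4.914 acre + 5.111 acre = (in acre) 10.03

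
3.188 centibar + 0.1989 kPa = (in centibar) 3.387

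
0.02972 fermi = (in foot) 9.751e-17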